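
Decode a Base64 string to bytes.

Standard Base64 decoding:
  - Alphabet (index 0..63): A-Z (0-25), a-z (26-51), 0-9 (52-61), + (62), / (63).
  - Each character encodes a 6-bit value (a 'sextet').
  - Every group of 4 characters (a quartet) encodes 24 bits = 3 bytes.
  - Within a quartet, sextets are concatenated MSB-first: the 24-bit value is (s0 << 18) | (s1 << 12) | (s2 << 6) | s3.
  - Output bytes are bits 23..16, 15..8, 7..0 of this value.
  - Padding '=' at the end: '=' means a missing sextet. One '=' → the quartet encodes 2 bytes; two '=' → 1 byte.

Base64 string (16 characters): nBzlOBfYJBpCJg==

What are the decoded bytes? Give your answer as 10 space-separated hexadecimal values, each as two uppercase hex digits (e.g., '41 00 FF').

After char 0 ('n'=39): chars_in_quartet=1 acc=0x27 bytes_emitted=0
After char 1 ('B'=1): chars_in_quartet=2 acc=0x9C1 bytes_emitted=0
After char 2 ('z'=51): chars_in_quartet=3 acc=0x27073 bytes_emitted=0
After char 3 ('l'=37): chars_in_quartet=4 acc=0x9C1CE5 -> emit 9C 1C E5, reset; bytes_emitted=3
After char 4 ('O'=14): chars_in_quartet=1 acc=0xE bytes_emitted=3
After char 5 ('B'=1): chars_in_quartet=2 acc=0x381 bytes_emitted=3
After char 6 ('f'=31): chars_in_quartet=3 acc=0xE05F bytes_emitted=3
After char 7 ('Y'=24): chars_in_quartet=4 acc=0x3817D8 -> emit 38 17 D8, reset; bytes_emitted=6
After char 8 ('J'=9): chars_in_quartet=1 acc=0x9 bytes_emitted=6
After char 9 ('B'=1): chars_in_quartet=2 acc=0x241 bytes_emitted=6
After char 10 ('p'=41): chars_in_quartet=3 acc=0x9069 bytes_emitted=6
After char 11 ('C'=2): chars_in_quartet=4 acc=0x241A42 -> emit 24 1A 42, reset; bytes_emitted=9
After char 12 ('J'=9): chars_in_quartet=1 acc=0x9 bytes_emitted=9
After char 13 ('g'=32): chars_in_quartet=2 acc=0x260 bytes_emitted=9
Padding '==': partial quartet acc=0x260 -> emit 26; bytes_emitted=10

Answer: 9C 1C E5 38 17 D8 24 1A 42 26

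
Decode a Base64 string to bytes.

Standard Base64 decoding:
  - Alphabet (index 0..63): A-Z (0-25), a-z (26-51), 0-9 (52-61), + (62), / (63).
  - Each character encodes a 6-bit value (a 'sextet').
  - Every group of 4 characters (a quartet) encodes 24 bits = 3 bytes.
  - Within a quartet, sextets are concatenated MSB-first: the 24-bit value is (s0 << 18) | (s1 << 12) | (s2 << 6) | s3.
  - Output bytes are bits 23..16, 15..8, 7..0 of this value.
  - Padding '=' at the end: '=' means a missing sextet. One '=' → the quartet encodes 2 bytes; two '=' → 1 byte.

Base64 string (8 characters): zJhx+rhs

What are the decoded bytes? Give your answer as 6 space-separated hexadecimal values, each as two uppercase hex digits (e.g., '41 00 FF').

Answer: CC 98 71 FA B8 6C

Derivation:
After char 0 ('z'=51): chars_in_quartet=1 acc=0x33 bytes_emitted=0
After char 1 ('J'=9): chars_in_quartet=2 acc=0xCC9 bytes_emitted=0
After char 2 ('h'=33): chars_in_quartet=3 acc=0x33261 bytes_emitted=0
After char 3 ('x'=49): chars_in_quartet=4 acc=0xCC9871 -> emit CC 98 71, reset; bytes_emitted=3
After char 4 ('+'=62): chars_in_quartet=1 acc=0x3E bytes_emitted=3
After char 5 ('r'=43): chars_in_quartet=2 acc=0xFAB bytes_emitted=3
After char 6 ('h'=33): chars_in_quartet=3 acc=0x3EAE1 bytes_emitted=3
After char 7 ('s'=44): chars_in_quartet=4 acc=0xFAB86C -> emit FA B8 6C, reset; bytes_emitted=6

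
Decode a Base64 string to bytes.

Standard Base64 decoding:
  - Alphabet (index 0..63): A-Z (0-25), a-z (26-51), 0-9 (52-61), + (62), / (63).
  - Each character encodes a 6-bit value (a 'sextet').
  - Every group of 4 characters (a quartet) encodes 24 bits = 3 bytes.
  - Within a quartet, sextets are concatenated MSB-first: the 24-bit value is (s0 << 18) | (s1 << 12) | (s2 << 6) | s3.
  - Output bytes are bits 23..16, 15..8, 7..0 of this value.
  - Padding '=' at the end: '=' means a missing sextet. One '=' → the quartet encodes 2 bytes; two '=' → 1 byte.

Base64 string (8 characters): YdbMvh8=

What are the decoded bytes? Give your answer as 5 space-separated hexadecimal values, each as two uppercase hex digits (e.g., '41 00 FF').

Answer: 61 D6 CC BE 1F

Derivation:
After char 0 ('Y'=24): chars_in_quartet=1 acc=0x18 bytes_emitted=0
After char 1 ('d'=29): chars_in_quartet=2 acc=0x61D bytes_emitted=0
After char 2 ('b'=27): chars_in_quartet=3 acc=0x1875B bytes_emitted=0
After char 3 ('M'=12): chars_in_quartet=4 acc=0x61D6CC -> emit 61 D6 CC, reset; bytes_emitted=3
After char 4 ('v'=47): chars_in_quartet=1 acc=0x2F bytes_emitted=3
After char 5 ('h'=33): chars_in_quartet=2 acc=0xBE1 bytes_emitted=3
After char 6 ('8'=60): chars_in_quartet=3 acc=0x2F87C bytes_emitted=3
Padding '=': partial quartet acc=0x2F87C -> emit BE 1F; bytes_emitted=5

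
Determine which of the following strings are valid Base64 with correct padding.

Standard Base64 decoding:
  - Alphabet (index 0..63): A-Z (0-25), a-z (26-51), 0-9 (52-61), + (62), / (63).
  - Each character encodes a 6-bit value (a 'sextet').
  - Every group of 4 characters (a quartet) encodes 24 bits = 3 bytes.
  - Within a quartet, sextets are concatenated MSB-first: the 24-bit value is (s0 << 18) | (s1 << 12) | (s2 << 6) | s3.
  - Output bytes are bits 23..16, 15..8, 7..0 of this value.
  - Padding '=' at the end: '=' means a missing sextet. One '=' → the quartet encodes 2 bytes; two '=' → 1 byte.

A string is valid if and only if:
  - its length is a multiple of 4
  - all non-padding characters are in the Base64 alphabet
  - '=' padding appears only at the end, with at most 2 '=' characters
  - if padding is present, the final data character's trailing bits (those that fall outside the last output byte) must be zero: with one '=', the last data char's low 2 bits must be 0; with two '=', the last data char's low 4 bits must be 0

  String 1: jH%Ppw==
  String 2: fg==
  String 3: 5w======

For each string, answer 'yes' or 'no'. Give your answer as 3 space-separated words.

Answer: no yes no

Derivation:
String 1: 'jH%Ppw==' → invalid (bad char(s): ['%'])
String 2: 'fg==' → valid
String 3: '5w======' → invalid (6 pad chars (max 2))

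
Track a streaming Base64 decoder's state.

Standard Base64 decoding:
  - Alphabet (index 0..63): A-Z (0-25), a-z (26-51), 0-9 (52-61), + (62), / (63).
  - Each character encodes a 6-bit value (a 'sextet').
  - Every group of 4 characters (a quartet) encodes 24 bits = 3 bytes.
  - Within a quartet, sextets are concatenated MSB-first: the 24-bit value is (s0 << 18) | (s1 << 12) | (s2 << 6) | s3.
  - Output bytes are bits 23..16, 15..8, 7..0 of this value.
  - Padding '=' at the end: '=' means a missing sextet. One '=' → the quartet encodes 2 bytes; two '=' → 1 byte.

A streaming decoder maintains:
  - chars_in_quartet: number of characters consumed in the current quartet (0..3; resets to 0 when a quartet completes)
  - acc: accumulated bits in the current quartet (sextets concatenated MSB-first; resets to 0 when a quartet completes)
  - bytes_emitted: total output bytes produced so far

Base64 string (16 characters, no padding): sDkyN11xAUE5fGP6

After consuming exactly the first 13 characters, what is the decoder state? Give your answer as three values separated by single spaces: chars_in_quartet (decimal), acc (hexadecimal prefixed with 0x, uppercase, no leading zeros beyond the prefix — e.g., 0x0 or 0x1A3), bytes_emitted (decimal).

After char 0 ('s'=44): chars_in_quartet=1 acc=0x2C bytes_emitted=0
After char 1 ('D'=3): chars_in_quartet=2 acc=0xB03 bytes_emitted=0
After char 2 ('k'=36): chars_in_quartet=3 acc=0x2C0E4 bytes_emitted=0
After char 3 ('y'=50): chars_in_quartet=4 acc=0xB03932 -> emit B0 39 32, reset; bytes_emitted=3
After char 4 ('N'=13): chars_in_quartet=1 acc=0xD bytes_emitted=3
After char 5 ('1'=53): chars_in_quartet=2 acc=0x375 bytes_emitted=3
After char 6 ('1'=53): chars_in_quartet=3 acc=0xDD75 bytes_emitted=3
After char 7 ('x'=49): chars_in_quartet=4 acc=0x375D71 -> emit 37 5D 71, reset; bytes_emitted=6
After char 8 ('A'=0): chars_in_quartet=1 acc=0x0 bytes_emitted=6
After char 9 ('U'=20): chars_in_quartet=2 acc=0x14 bytes_emitted=6
After char 10 ('E'=4): chars_in_quartet=3 acc=0x504 bytes_emitted=6
After char 11 ('5'=57): chars_in_quartet=4 acc=0x14139 -> emit 01 41 39, reset; bytes_emitted=9
After char 12 ('f'=31): chars_in_quartet=1 acc=0x1F bytes_emitted=9

Answer: 1 0x1F 9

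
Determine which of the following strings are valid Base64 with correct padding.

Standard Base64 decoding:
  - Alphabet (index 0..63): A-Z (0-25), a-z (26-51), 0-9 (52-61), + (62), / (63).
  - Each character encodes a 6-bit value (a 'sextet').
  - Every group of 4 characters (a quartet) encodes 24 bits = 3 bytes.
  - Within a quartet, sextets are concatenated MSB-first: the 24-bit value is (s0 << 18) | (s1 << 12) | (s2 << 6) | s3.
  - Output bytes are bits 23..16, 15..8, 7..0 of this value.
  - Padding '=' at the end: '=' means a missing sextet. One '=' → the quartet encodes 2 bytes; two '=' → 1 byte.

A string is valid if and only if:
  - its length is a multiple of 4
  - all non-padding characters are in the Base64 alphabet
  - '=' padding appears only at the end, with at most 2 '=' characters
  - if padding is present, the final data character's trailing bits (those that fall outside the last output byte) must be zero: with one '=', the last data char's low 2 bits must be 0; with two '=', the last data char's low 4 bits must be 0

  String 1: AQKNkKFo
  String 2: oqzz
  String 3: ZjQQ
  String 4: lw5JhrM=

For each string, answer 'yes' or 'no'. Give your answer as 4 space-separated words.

Answer: yes yes yes yes

Derivation:
String 1: 'AQKNkKFo' → valid
String 2: 'oqzz' → valid
String 3: 'ZjQQ' → valid
String 4: 'lw5JhrM=' → valid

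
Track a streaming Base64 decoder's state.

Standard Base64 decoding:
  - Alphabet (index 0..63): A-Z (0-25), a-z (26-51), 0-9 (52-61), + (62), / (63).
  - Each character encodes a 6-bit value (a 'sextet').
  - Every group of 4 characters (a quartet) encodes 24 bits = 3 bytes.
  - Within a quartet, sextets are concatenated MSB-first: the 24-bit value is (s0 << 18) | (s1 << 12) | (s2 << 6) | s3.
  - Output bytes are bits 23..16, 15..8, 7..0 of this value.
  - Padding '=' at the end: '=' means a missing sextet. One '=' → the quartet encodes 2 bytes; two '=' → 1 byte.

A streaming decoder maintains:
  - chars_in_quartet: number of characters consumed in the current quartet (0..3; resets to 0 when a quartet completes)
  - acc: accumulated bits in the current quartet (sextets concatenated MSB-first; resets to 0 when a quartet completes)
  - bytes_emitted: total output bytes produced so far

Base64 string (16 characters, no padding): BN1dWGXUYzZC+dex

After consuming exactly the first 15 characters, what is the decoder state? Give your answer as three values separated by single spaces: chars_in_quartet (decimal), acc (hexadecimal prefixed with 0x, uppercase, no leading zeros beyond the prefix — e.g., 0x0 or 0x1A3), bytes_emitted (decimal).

Answer: 3 0x3E75E 9

Derivation:
After char 0 ('B'=1): chars_in_quartet=1 acc=0x1 bytes_emitted=0
After char 1 ('N'=13): chars_in_quartet=2 acc=0x4D bytes_emitted=0
After char 2 ('1'=53): chars_in_quartet=3 acc=0x1375 bytes_emitted=0
After char 3 ('d'=29): chars_in_quartet=4 acc=0x4DD5D -> emit 04 DD 5D, reset; bytes_emitted=3
After char 4 ('W'=22): chars_in_quartet=1 acc=0x16 bytes_emitted=3
After char 5 ('G'=6): chars_in_quartet=2 acc=0x586 bytes_emitted=3
After char 6 ('X'=23): chars_in_quartet=3 acc=0x16197 bytes_emitted=3
After char 7 ('U'=20): chars_in_quartet=4 acc=0x5865D4 -> emit 58 65 D4, reset; bytes_emitted=6
After char 8 ('Y'=24): chars_in_quartet=1 acc=0x18 bytes_emitted=6
After char 9 ('z'=51): chars_in_quartet=2 acc=0x633 bytes_emitted=6
After char 10 ('Z'=25): chars_in_quartet=3 acc=0x18CD9 bytes_emitted=6
After char 11 ('C'=2): chars_in_quartet=4 acc=0x633642 -> emit 63 36 42, reset; bytes_emitted=9
After char 12 ('+'=62): chars_in_quartet=1 acc=0x3E bytes_emitted=9
After char 13 ('d'=29): chars_in_quartet=2 acc=0xF9D bytes_emitted=9
After char 14 ('e'=30): chars_in_quartet=3 acc=0x3E75E bytes_emitted=9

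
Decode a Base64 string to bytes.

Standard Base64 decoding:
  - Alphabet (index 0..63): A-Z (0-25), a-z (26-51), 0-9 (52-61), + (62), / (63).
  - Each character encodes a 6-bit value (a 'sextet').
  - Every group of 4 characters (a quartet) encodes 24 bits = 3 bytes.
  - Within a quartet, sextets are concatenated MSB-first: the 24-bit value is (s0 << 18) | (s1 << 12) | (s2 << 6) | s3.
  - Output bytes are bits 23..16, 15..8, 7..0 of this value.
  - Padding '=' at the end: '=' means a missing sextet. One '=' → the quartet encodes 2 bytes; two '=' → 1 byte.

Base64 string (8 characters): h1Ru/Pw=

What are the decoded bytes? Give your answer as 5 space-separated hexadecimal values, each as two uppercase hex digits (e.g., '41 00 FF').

Answer: 87 54 6E FC FC

Derivation:
After char 0 ('h'=33): chars_in_quartet=1 acc=0x21 bytes_emitted=0
After char 1 ('1'=53): chars_in_quartet=2 acc=0x875 bytes_emitted=0
After char 2 ('R'=17): chars_in_quartet=3 acc=0x21D51 bytes_emitted=0
After char 3 ('u'=46): chars_in_quartet=4 acc=0x87546E -> emit 87 54 6E, reset; bytes_emitted=3
After char 4 ('/'=63): chars_in_quartet=1 acc=0x3F bytes_emitted=3
After char 5 ('P'=15): chars_in_quartet=2 acc=0xFCF bytes_emitted=3
After char 6 ('w'=48): chars_in_quartet=3 acc=0x3F3F0 bytes_emitted=3
Padding '=': partial quartet acc=0x3F3F0 -> emit FC FC; bytes_emitted=5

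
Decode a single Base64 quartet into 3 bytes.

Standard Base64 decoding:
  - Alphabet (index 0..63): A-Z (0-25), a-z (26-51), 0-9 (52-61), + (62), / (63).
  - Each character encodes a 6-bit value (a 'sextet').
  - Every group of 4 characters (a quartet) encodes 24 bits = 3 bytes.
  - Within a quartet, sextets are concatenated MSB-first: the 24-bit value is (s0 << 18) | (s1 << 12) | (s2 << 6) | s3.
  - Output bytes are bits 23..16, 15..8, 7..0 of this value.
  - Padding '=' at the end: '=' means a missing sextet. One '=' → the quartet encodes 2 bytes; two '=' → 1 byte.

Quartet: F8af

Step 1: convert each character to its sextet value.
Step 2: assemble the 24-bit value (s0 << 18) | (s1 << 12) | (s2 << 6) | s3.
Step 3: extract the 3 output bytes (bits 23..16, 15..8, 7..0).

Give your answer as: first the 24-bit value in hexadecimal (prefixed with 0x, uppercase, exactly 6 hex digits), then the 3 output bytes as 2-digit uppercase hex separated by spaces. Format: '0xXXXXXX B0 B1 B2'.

Sextets: F=5, 8=60, a=26, f=31
24-bit: (5<<18) | (60<<12) | (26<<6) | 31
      = 0x140000 | 0x03C000 | 0x000680 | 0x00001F
      = 0x17C69F
Bytes: (v>>16)&0xFF=17, (v>>8)&0xFF=C6, v&0xFF=9F

Answer: 0x17C69F 17 C6 9F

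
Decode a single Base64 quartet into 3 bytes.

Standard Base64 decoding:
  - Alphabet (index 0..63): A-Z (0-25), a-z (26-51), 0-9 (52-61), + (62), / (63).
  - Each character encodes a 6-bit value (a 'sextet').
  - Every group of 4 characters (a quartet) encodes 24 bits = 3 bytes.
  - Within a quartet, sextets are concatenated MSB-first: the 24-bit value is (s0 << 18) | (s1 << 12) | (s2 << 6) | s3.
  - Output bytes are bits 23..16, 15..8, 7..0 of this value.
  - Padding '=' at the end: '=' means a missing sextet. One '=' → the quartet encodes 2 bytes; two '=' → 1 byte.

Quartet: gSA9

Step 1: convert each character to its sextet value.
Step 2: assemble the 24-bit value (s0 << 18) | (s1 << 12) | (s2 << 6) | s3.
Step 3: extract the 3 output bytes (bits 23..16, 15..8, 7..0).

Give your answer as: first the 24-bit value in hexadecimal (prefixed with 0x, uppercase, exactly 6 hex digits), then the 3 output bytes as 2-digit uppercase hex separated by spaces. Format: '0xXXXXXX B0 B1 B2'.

Answer: 0x81203D 81 20 3D

Derivation:
Sextets: g=32, S=18, A=0, 9=61
24-bit: (32<<18) | (18<<12) | (0<<6) | 61
      = 0x800000 | 0x012000 | 0x000000 | 0x00003D
      = 0x81203D
Bytes: (v>>16)&0xFF=81, (v>>8)&0xFF=20, v&0xFF=3D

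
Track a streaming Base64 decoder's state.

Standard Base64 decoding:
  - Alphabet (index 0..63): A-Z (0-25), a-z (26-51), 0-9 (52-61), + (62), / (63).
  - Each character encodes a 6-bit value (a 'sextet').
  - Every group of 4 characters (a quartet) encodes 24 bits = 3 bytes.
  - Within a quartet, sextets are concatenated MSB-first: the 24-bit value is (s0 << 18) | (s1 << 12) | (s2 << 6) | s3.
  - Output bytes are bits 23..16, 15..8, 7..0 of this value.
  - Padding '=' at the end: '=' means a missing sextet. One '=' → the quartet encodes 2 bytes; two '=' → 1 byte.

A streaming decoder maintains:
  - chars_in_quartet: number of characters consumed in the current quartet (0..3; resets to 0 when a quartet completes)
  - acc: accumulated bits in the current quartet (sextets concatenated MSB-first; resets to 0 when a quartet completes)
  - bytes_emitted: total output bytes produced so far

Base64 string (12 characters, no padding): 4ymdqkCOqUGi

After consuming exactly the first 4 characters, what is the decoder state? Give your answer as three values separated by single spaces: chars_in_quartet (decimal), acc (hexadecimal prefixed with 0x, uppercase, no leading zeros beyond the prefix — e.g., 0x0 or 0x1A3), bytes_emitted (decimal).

Answer: 0 0x0 3

Derivation:
After char 0 ('4'=56): chars_in_quartet=1 acc=0x38 bytes_emitted=0
After char 1 ('y'=50): chars_in_quartet=2 acc=0xE32 bytes_emitted=0
After char 2 ('m'=38): chars_in_quartet=3 acc=0x38CA6 bytes_emitted=0
After char 3 ('d'=29): chars_in_quartet=4 acc=0xE3299D -> emit E3 29 9D, reset; bytes_emitted=3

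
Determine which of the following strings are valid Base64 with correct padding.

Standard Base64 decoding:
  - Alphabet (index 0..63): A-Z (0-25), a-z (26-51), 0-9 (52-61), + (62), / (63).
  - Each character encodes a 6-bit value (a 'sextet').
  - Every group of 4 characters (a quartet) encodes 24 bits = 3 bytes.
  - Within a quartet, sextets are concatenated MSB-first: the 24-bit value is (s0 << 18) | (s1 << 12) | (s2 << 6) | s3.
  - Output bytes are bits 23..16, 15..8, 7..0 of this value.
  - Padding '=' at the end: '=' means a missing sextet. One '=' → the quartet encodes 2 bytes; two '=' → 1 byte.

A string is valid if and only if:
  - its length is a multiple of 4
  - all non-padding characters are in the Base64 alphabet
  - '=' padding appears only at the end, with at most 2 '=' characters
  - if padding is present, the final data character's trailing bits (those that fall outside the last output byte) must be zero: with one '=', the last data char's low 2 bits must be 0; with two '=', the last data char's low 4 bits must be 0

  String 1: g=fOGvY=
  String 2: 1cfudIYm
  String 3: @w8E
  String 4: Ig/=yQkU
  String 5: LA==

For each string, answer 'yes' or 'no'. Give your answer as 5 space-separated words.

Answer: no yes no no yes

Derivation:
String 1: 'g=fOGvY=' → invalid (bad char(s): ['=']; '=' in middle)
String 2: '1cfudIYm' → valid
String 3: '@w8E' → invalid (bad char(s): ['@'])
String 4: 'Ig/=yQkU' → invalid (bad char(s): ['=']; '=' in middle)
String 5: 'LA==' → valid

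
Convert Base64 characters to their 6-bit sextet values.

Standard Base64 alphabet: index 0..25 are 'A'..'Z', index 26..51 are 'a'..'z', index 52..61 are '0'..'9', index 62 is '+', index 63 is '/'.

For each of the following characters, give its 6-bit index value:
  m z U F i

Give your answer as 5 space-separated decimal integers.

Answer: 38 51 20 5 34

Derivation:
'm': a..z range, 26 + ord('m') − ord('a') = 38
'z': a..z range, 26 + ord('z') − ord('a') = 51
'U': A..Z range, ord('U') − ord('A') = 20
'F': A..Z range, ord('F') − ord('A') = 5
'i': a..z range, 26 + ord('i') − ord('a') = 34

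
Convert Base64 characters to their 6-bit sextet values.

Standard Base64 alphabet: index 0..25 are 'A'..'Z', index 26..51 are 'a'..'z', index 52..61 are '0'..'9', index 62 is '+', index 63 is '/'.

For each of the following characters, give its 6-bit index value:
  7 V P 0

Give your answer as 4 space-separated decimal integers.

'7': 0..9 range, 52 + ord('7') − ord('0') = 59
'V': A..Z range, ord('V') − ord('A') = 21
'P': A..Z range, ord('P') − ord('A') = 15
'0': 0..9 range, 52 + ord('0') − ord('0') = 52

Answer: 59 21 15 52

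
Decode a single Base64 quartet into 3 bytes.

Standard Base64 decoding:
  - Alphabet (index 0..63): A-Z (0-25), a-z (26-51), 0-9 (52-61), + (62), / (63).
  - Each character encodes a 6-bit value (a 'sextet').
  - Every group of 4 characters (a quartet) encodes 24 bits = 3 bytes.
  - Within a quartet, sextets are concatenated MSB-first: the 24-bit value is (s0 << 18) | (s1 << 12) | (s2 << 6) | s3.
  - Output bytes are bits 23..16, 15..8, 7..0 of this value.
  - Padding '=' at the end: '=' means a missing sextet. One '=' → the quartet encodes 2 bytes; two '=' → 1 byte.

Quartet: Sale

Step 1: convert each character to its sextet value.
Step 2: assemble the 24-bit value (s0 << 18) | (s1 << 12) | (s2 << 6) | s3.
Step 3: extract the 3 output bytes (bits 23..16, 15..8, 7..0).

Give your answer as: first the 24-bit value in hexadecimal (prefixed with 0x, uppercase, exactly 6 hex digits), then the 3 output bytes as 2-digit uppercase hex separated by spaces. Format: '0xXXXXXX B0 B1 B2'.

Answer: 0x49A95E 49 A9 5E

Derivation:
Sextets: S=18, a=26, l=37, e=30
24-bit: (18<<18) | (26<<12) | (37<<6) | 30
      = 0x480000 | 0x01A000 | 0x000940 | 0x00001E
      = 0x49A95E
Bytes: (v>>16)&0xFF=49, (v>>8)&0xFF=A9, v&0xFF=5E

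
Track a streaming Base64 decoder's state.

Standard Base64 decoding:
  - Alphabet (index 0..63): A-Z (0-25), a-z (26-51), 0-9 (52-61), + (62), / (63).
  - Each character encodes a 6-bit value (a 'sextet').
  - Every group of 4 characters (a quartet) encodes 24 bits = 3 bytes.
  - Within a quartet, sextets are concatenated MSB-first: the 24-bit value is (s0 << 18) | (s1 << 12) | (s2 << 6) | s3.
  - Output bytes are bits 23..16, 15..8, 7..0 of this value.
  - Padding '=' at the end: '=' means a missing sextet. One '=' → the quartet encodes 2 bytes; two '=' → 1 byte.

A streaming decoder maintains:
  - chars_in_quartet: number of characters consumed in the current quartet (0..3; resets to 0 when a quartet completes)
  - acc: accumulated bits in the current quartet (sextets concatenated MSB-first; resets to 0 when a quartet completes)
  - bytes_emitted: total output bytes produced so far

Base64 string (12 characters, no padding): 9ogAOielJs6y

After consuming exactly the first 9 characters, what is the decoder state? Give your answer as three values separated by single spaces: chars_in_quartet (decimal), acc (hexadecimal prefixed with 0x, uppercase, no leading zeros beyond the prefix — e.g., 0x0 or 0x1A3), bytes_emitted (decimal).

Answer: 1 0x9 6

Derivation:
After char 0 ('9'=61): chars_in_quartet=1 acc=0x3D bytes_emitted=0
After char 1 ('o'=40): chars_in_quartet=2 acc=0xF68 bytes_emitted=0
After char 2 ('g'=32): chars_in_quartet=3 acc=0x3DA20 bytes_emitted=0
After char 3 ('A'=0): chars_in_quartet=4 acc=0xF68800 -> emit F6 88 00, reset; bytes_emitted=3
After char 4 ('O'=14): chars_in_quartet=1 acc=0xE bytes_emitted=3
After char 5 ('i'=34): chars_in_quartet=2 acc=0x3A2 bytes_emitted=3
After char 6 ('e'=30): chars_in_quartet=3 acc=0xE89E bytes_emitted=3
After char 7 ('l'=37): chars_in_quartet=4 acc=0x3A27A5 -> emit 3A 27 A5, reset; bytes_emitted=6
After char 8 ('J'=9): chars_in_quartet=1 acc=0x9 bytes_emitted=6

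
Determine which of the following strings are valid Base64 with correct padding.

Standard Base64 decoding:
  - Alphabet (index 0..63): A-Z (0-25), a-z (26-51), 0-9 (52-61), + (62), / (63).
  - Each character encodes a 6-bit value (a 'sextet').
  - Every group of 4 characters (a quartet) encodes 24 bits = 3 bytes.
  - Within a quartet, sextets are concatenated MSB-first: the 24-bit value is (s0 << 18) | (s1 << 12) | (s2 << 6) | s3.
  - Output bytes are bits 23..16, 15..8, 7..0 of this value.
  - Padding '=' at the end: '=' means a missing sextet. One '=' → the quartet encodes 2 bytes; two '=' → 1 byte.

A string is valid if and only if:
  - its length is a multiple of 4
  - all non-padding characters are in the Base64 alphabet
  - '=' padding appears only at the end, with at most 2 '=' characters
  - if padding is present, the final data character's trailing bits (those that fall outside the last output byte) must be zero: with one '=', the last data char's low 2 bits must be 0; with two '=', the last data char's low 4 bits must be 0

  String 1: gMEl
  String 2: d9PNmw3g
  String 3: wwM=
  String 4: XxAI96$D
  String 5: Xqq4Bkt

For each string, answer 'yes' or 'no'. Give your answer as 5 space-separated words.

String 1: 'gMEl' → valid
String 2: 'd9PNmw3g' → valid
String 3: 'wwM=' → valid
String 4: 'XxAI96$D' → invalid (bad char(s): ['$'])
String 5: 'Xqq4Bkt' → invalid (len=7 not mult of 4)

Answer: yes yes yes no no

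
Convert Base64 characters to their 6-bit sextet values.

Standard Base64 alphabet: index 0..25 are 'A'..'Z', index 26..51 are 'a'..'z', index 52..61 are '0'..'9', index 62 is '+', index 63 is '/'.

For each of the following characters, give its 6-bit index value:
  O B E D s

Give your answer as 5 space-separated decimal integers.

Answer: 14 1 4 3 44

Derivation:
'O': A..Z range, ord('O') − ord('A') = 14
'B': A..Z range, ord('B') − ord('A') = 1
'E': A..Z range, ord('E') − ord('A') = 4
'D': A..Z range, ord('D') − ord('A') = 3
's': a..z range, 26 + ord('s') − ord('a') = 44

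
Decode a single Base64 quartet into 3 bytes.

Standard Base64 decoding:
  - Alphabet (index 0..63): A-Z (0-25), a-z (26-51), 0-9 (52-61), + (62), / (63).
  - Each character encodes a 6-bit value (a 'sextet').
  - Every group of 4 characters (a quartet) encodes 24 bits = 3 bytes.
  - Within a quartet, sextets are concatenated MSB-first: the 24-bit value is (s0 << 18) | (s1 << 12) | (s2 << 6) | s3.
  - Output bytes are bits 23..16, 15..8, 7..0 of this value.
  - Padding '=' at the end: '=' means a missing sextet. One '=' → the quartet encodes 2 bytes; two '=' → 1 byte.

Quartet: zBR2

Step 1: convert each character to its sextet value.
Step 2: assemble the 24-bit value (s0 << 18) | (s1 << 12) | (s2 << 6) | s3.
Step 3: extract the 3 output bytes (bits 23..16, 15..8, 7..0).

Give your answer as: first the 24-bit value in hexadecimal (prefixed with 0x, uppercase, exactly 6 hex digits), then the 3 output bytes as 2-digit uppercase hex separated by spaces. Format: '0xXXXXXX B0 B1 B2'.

Sextets: z=51, B=1, R=17, 2=54
24-bit: (51<<18) | (1<<12) | (17<<6) | 54
      = 0xCC0000 | 0x001000 | 0x000440 | 0x000036
      = 0xCC1476
Bytes: (v>>16)&0xFF=CC, (v>>8)&0xFF=14, v&0xFF=76

Answer: 0xCC1476 CC 14 76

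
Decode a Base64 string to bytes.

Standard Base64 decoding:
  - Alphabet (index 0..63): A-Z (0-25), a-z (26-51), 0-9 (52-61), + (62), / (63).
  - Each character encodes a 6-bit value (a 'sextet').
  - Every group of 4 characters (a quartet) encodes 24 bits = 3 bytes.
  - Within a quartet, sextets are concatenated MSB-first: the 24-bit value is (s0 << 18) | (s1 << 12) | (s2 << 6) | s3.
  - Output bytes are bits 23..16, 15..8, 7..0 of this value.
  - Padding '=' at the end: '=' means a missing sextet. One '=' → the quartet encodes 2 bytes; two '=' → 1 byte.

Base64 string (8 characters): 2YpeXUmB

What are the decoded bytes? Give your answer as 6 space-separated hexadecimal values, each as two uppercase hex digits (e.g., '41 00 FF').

After char 0 ('2'=54): chars_in_quartet=1 acc=0x36 bytes_emitted=0
After char 1 ('Y'=24): chars_in_quartet=2 acc=0xD98 bytes_emitted=0
After char 2 ('p'=41): chars_in_quartet=3 acc=0x36629 bytes_emitted=0
After char 3 ('e'=30): chars_in_quartet=4 acc=0xD98A5E -> emit D9 8A 5E, reset; bytes_emitted=3
After char 4 ('X'=23): chars_in_quartet=1 acc=0x17 bytes_emitted=3
After char 5 ('U'=20): chars_in_quartet=2 acc=0x5D4 bytes_emitted=3
After char 6 ('m'=38): chars_in_quartet=3 acc=0x17526 bytes_emitted=3
After char 7 ('B'=1): chars_in_quartet=4 acc=0x5D4981 -> emit 5D 49 81, reset; bytes_emitted=6

Answer: D9 8A 5E 5D 49 81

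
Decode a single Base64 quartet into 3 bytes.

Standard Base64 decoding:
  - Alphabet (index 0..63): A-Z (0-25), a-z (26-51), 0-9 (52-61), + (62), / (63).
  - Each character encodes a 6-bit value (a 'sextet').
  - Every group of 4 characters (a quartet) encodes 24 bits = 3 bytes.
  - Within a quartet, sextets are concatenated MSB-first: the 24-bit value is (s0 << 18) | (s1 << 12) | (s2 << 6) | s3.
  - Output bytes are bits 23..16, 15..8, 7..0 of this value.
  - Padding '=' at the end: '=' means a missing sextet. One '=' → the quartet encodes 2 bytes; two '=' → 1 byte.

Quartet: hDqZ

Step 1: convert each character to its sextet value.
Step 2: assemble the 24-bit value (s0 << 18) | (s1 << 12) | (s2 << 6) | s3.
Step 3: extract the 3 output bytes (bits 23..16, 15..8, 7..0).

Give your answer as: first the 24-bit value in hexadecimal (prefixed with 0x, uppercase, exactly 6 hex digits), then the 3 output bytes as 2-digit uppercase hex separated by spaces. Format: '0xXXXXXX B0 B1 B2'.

Answer: 0x843A99 84 3A 99

Derivation:
Sextets: h=33, D=3, q=42, Z=25
24-bit: (33<<18) | (3<<12) | (42<<6) | 25
      = 0x840000 | 0x003000 | 0x000A80 | 0x000019
      = 0x843A99
Bytes: (v>>16)&0xFF=84, (v>>8)&0xFF=3A, v&0xFF=99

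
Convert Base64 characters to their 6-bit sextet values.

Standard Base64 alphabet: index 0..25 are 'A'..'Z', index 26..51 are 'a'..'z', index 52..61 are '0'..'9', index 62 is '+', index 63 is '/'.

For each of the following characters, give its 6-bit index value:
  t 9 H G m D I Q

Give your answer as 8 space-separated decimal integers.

't': a..z range, 26 + ord('t') − ord('a') = 45
'9': 0..9 range, 52 + ord('9') − ord('0') = 61
'H': A..Z range, ord('H') − ord('A') = 7
'G': A..Z range, ord('G') − ord('A') = 6
'm': a..z range, 26 + ord('m') − ord('a') = 38
'D': A..Z range, ord('D') − ord('A') = 3
'I': A..Z range, ord('I') − ord('A') = 8
'Q': A..Z range, ord('Q') − ord('A') = 16

Answer: 45 61 7 6 38 3 8 16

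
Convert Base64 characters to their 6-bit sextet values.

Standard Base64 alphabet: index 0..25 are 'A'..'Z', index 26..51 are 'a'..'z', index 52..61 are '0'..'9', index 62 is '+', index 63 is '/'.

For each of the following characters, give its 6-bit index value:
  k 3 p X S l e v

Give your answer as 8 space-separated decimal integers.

'k': a..z range, 26 + ord('k') − ord('a') = 36
'3': 0..9 range, 52 + ord('3') − ord('0') = 55
'p': a..z range, 26 + ord('p') − ord('a') = 41
'X': A..Z range, ord('X') − ord('A') = 23
'S': A..Z range, ord('S') − ord('A') = 18
'l': a..z range, 26 + ord('l') − ord('a') = 37
'e': a..z range, 26 + ord('e') − ord('a') = 30
'v': a..z range, 26 + ord('v') − ord('a') = 47

Answer: 36 55 41 23 18 37 30 47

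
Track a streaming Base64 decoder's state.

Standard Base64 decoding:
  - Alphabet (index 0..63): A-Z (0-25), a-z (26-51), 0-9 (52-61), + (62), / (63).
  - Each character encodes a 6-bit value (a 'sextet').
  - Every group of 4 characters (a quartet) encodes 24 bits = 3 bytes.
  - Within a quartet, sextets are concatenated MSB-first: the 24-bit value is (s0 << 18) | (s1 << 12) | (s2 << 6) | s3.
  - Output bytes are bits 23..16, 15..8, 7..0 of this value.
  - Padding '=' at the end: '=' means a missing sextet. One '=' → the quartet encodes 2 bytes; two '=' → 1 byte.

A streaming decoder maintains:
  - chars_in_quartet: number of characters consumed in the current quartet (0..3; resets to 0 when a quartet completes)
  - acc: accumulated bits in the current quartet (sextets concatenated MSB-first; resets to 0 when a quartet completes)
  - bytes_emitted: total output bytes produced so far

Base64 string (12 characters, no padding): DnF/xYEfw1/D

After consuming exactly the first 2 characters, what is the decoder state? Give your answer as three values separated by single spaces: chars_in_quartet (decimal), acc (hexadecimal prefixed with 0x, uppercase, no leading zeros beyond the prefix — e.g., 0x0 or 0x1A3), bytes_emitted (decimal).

After char 0 ('D'=3): chars_in_quartet=1 acc=0x3 bytes_emitted=0
After char 1 ('n'=39): chars_in_quartet=2 acc=0xE7 bytes_emitted=0

Answer: 2 0xE7 0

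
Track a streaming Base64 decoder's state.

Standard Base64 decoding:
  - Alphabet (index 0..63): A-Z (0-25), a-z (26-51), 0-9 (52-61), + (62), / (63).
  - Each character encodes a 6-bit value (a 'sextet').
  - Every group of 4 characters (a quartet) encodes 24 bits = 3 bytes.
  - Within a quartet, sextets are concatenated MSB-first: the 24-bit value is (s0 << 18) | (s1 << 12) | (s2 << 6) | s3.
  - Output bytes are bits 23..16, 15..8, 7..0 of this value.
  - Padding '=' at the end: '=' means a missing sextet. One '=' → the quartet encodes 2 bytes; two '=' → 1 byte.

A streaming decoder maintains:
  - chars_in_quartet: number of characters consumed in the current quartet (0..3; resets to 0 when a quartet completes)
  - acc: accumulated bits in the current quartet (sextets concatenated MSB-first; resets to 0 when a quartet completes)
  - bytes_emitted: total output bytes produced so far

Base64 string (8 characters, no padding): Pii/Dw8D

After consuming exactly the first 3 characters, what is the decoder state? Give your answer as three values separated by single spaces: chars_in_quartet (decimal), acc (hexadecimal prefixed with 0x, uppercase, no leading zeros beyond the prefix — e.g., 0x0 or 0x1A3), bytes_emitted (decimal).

Answer: 3 0xF8A2 0

Derivation:
After char 0 ('P'=15): chars_in_quartet=1 acc=0xF bytes_emitted=0
After char 1 ('i'=34): chars_in_quartet=2 acc=0x3E2 bytes_emitted=0
After char 2 ('i'=34): chars_in_quartet=3 acc=0xF8A2 bytes_emitted=0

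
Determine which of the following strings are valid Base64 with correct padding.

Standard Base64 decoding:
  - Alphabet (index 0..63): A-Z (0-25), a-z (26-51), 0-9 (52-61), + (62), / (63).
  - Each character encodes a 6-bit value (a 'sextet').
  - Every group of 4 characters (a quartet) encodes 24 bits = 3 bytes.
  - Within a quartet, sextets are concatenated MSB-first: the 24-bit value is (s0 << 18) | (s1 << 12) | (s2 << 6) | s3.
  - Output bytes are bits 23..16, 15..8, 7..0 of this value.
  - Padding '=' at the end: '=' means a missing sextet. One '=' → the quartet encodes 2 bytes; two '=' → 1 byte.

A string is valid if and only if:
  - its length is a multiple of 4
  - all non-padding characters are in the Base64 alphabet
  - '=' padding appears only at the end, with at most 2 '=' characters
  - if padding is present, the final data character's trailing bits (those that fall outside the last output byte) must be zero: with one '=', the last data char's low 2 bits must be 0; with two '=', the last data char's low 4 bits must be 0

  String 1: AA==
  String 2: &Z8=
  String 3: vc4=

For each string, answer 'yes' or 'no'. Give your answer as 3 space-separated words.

Answer: yes no yes

Derivation:
String 1: 'AA==' → valid
String 2: '&Z8=' → invalid (bad char(s): ['&'])
String 3: 'vc4=' → valid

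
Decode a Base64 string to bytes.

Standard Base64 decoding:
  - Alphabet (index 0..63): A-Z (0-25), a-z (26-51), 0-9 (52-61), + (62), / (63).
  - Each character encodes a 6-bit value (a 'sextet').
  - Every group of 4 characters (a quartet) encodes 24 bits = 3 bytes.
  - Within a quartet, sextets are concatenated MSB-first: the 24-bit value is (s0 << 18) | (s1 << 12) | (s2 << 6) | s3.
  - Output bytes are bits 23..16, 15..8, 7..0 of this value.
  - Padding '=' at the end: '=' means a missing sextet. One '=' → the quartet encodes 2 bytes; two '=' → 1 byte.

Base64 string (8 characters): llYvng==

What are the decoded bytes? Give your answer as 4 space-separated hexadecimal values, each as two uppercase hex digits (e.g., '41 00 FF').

Answer: 96 56 2F 9E

Derivation:
After char 0 ('l'=37): chars_in_quartet=1 acc=0x25 bytes_emitted=0
After char 1 ('l'=37): chars_in_quartet=2 acc=0x965 bytes_emitted=0
After char 2 ('Y'=24): chars_in_quartet=3 acc=0x25958 bytes_emitted=0
After char 3 ('v'=47): chars_in_quartet=4 acc=0x96562F -> emit 96 56 2F, reset; bytes_emitted=3
After char 4 ('n'=39): chars_in_quartet=1 acc=0x27 bytes_emitted=3
After char 5 ('g'=32): chars_in_quartet=2 acc=0x9E0 bytes_emitted=3
Padding '==': partial quartet acc=0x9E0 -> emit 9E; bytes_emitted=4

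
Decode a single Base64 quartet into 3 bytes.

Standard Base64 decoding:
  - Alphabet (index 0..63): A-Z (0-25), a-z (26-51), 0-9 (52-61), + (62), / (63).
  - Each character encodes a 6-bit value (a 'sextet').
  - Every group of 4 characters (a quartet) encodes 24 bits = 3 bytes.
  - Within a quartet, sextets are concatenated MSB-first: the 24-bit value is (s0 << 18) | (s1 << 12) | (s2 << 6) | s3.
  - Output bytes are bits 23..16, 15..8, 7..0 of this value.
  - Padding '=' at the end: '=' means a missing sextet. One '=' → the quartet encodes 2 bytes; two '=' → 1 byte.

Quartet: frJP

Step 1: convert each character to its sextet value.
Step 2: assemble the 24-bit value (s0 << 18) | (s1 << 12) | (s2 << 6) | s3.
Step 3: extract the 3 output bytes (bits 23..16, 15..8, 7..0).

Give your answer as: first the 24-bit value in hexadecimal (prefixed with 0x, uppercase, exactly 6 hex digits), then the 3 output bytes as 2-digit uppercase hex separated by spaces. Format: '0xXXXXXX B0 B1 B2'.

Sextets: f=31, r=43, J=9, P=15
24-bit: (31<<18) | (43<<12) | (9<<6) | 15
      = 0x7C0000 | 0x02B000 | 0x000240 | 0x00000F
      = 0x7EB24F
Bytes: (v>>16)&0xFF=7E, (v>>8)&0xFF=B2, v&0xFF=4F

Answer: 0x7EB24F 7E B2 4F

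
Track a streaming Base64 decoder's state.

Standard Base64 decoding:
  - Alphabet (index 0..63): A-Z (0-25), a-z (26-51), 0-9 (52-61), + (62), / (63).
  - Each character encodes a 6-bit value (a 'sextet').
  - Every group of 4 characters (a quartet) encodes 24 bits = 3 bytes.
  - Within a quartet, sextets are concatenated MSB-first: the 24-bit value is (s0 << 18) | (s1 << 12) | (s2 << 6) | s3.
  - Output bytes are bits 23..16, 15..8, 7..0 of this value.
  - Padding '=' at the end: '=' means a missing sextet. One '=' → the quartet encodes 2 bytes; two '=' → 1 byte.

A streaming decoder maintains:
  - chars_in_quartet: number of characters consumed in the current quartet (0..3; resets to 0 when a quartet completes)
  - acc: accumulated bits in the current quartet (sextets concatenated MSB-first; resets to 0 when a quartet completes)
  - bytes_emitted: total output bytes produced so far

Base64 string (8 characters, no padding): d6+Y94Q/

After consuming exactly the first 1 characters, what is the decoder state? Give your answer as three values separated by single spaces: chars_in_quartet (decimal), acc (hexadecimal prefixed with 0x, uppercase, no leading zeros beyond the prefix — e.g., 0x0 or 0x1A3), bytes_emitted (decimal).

Answer: 1 0x1D 0

Derivation:
After char 0 ('d'=29): chars_in_quartet=1 acc=0x1D bytes_emitted=0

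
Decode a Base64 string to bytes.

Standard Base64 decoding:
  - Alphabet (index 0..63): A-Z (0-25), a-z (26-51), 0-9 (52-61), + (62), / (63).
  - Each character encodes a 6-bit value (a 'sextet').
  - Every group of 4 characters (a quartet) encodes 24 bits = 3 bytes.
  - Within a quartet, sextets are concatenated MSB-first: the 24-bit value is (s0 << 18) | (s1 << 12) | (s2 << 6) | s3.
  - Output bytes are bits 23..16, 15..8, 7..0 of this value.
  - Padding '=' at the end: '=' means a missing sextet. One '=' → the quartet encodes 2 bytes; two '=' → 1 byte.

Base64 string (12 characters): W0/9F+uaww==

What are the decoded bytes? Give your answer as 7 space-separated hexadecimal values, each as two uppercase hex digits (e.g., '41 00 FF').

Answer: 5B 4F FD 17 EB 9A C3

Derivation:
After char 0 ('W'=22): chars_in_quartet=1 acc=0x16 bytes_emitted=0
After char 1 ('0'=52): chars_in_quartet=2 acc=0x5B4 bytes_emitted=0
After char 2 ('/'=63): chars_in_quartet=3 acc=0x16D3F bytes_emitted=0
After char 3 ('9'=61): chars_in_quartet=4 acc=0x5B4FFD -> emit 5B 4F FD, reset; bytes_emitted=3
After char 4 ('F'=5): chars_in_quartet=1 acc=0x5 bytes_emitted=3
After char 5 ('+'=62): chars_in_quartet=2 acc=0x17E bytes_emitted=3
After char 6 ('u'=46): chars_in_quartet=3 acc=0x5FAE bytes_emitted=3
After char 7 ('a'=26): chars_in_quartet=4 acc=0x17EB9A -> emit 17 EB 9A, reset; bytes_emitted=6
After char 8 ('w'=48): chars_in_quartet=1 acc=0x30 bytes_emitted=6
After char 9 ('w'=48): chars_in_quartet=2 acc=0xC30 bytes_emitted=6
Padding '==': partial quartet acc=0xC30 -> emit C3; bytes_emitted=7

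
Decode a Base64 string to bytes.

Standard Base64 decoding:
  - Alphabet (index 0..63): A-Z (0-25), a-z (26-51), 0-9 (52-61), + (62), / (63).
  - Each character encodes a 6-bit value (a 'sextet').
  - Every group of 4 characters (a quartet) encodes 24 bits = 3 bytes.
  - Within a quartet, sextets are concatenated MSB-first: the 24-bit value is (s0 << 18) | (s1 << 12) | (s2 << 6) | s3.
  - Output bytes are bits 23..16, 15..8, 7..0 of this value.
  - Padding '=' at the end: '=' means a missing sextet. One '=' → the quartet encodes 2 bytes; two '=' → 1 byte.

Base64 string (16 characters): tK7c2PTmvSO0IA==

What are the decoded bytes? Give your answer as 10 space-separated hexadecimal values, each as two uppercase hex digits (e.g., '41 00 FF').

Answer: B4 AE DC D8 F4 E6 BD 23 B4 20

Derivation:
After char 0 ('t'=45): chars_in_quartet=1 acc=0x2D bytes_emitted=0
After char 1 ('K'=10): chars_in_quartet=2 acc=0xB4A bytes_emitted=0
After char 2 ('7'=59): chars_in_quartet=3 acc=0x2D2BB bytes_emitted=0
After char 3 ('c'=28): chars_in_quartet=4 acc=0xB4AEDC -> emit B4 AE DC, reset; bytes_emitted=3
After char 4 ('2'=54): chars_in_quartet=1 acc=0x36 bytes_emitted=3
After char 5 ('P'=15): chars_in_quartet=2 acc=0xD8F bytes_emitted=3
After char 6 ('T'=19): chars_in_quartet=3 acc=0x363D3 bytes_emitted=3
After char 7 ('m'=38): chars_in_quartet=4 acc=0xD8F4E6 -> emit D8 F4 E6, reset; bytes_emitted=6
After char 8 ('v'=47): chars_in_quartet=1 acc=0x2F bytes_emitted=6
After char 9 ('S'=18): chars_in_quartet=2 acc=0xBD2 bytes_emitted=6
After char 10 ('O'=14): chars_in_quartet=3 acc=0x2F48E bytes_emitted=6
After char 11 ('0'=52): chars_in_quartet=4 acc=0xBD23B4 -> emit BD 23 B4, reset; bytes_emitted=9
After char 12 ('I'=8): chars_in_quartet=1 acc=0x8 bytes_emitted=9
After char 13 ('A'=0): chars_in_quartet=2 acc=0x200 bytes_emitted=9
Padding '==': partial quartet acc=0x200 -> emit 20; bytes_emitted=10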